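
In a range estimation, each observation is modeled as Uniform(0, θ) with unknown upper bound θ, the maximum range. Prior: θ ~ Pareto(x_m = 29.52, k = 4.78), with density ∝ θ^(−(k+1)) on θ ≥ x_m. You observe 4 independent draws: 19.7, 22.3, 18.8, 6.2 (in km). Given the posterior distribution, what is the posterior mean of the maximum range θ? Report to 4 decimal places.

A Pareto(scale x_m, shape k) prior on the upper bound θ of Uniform(0, θ) is conjugate: posterior is Pareto(max(x_m, max xᵢ), k + n).
Sample maximum = 22.3; prior scale x_m = 29.52 → posterior scale = max = 29.52.
Posterior shape = 4.78 + 4 = 8.78.
E[θ|data] = k·x_m/(k−1) = 8.78·29.52/7.78 = 33.3143.

33.3143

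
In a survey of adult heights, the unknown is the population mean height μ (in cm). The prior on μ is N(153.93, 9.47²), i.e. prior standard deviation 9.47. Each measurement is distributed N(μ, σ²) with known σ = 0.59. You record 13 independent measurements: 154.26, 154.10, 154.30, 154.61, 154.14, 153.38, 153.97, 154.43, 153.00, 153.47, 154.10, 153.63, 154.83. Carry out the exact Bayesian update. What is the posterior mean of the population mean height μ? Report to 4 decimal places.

154.0169

For Normal data with known variance σ², a Normal(μ₀, σ₀²) prior on μ is conjugate. Posterior precision = 1/σ₀² + n/σ²; posterior mean is the precision-weighted average of μ₀ and x̄.
Σxᵢ = 154.26 + 154.10 + 154.30 + 154.61 + 154.14 + 153.38 + 153.97 + 154.43 + 153.00 + 153.47 + 154.10 + 153.63 + 154.83 = 2002.22, so n·x̄ = 2002.22.
σ₀² = 9.47² = 89.6809, σ² = 0.59² = 0.3481; σ² + n·σ₀² = 0.3481 + 13·89.6809 = 1166.1998.
Posterior mean = (μ₀/σ₀² + n·x̄/σ²)/(1/σ₀² + n/σ²) = (σ²·μ₀ + σ₀²·n·x̄)/(σ² + n·σ₀²) = (0.3481·153.93 + 89.6809·2002.22)/1166.1998 = 179614.474631/1166.1998 = 154.0169.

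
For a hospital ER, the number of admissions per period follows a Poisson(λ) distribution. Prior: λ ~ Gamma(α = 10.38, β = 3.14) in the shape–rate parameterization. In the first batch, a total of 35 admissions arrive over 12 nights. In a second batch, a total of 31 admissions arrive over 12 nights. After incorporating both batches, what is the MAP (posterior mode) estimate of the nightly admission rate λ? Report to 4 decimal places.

2.7775

With a Gamma(shape α, rate β) prior, the Poisson likelihood is conjugate: the posterior is Gamma(α + ΣXᵢ, β + n).
After batch 1: Gamma(α+S, β+n) = Gamma(10.38+35, 3.14+12) = Gamma(45.38, 15.14).
After batch 2: Gamma(α+S, β+n) = Gamma(45.38+31, 15.14+12) = Gamma(76.38, 27.14).
Mode of Gamma(α,β) for α≥1 is (α−1)/β = 75.38/27.14 = 2.7775.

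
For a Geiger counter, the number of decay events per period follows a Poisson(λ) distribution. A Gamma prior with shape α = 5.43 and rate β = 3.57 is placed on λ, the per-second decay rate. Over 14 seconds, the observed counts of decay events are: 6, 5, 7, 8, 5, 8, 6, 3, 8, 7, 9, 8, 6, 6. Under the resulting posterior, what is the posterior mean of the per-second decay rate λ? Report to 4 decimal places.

With a Gamma(shape α, rate β) prior, the Poisson likelihood is conjugate: the posterior is Gamma(α + ΣXᵢ, β + n).
Sum of counts S = 92 over n = 14 seconds.
Posterior: Gamma(α+S, β+n) = Gamma(5.43+92, 3.57+14) = Gamma(97.43, 17.57).
Posterior mean = α/β = 97.43/17.57 = 5.5452.

5.5452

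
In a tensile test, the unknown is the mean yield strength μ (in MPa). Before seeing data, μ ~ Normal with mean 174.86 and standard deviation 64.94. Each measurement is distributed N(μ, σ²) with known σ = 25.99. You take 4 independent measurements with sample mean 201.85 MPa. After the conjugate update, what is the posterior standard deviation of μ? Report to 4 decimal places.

12.7424

For Normal data with known variance σ², a Normal(μ₀, σ₀²) prior on μ is conjugate. Posterior precision = 1/σ₀² + n/σ²; posterior mean is the precision-weighted average of μ₀ and x̄.
σ₀² = 64.94² = 4217.2036, σ² = 25.99² = 675.4801; σ² + n·σ₀² = 675.4801 + 4·4217.2036 = 17544.2945.
Posterior precision = 1/σ₀² + n/σ² = 1/4217.2036 + 4/675.4801 = (σ² + n·σ₀²)/(σ₀²σ²) = 17544.2945/(4217.2036·675.4801); posterior variance σₙ² = σ₀²σ²/(σ² + n·σ₀²) = 4217.2036·675.4801/17544.2945 = 162.368291.
Posterior SD = √σₙ² = √(4217.2036·675.4801/17544.2945) = 12.7424.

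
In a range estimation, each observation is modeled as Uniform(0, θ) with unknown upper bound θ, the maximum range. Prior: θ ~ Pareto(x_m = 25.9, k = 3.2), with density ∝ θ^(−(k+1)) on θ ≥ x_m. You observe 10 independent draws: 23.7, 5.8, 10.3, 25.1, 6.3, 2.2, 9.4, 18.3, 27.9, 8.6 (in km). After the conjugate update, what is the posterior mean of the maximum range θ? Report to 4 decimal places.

A Pareto(scale x_m, shape k) prior on the upper bound θ of Uniform(0, θ) is conjugate: posterior is Pareto(max(x_m, max xᵢ), k + n).
Sample maximum = 27.9; prior scale x_m = 25.9 → posterior scale = max = 27.9.
Posterior shape = 3.2 + 10 = 13.2.
E[θ|data] = k·x_m/(k−1) = 13.2·27.9/12.2 = 30.1869.

30.1869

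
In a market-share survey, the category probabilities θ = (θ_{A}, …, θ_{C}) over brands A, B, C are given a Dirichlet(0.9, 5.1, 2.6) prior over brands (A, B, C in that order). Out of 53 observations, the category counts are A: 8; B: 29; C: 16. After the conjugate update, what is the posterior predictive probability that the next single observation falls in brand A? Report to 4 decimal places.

The Dirichlet prior is conjugate to the Multinomial likelihood: each posterior αⱼ = prior αⱼ + observed count nⱼ.
Posterior concentration: (8.9, 34.1, 18.6), total = 61.6.
P(next = A | data) = α_{A}/Σα = 0.1445.

0.1445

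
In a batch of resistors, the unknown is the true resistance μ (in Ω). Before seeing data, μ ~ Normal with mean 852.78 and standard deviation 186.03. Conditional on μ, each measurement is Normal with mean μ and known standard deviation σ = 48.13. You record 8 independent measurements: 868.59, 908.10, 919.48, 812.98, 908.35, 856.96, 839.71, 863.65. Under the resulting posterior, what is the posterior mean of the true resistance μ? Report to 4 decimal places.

For Normal data with known variance σ², a Normal(μ₀, σ₀²) prior on μ is conjugate. Posterior precision = 1/σ₀² + n/σ²; posterior mean is the precision-weighted average of μ₀ and x̄.
Σxᵢ = 868.59 + 908.10 + 919.48 + 812.98 + 908.35 + 856.96 + 839.71 + 863.65 = 6977.82, so n·x̄ = 6977.82.
σ₀² = 186.03² = 34607.1609, σ² = 48.13² = 2316.4969; σ² + n·σ₀² = 2316.4969 + 8·34607.1609 = 279173.7841.
Posterior mean = (μ₀/σ₀² + n·x̄/σ²)/(1/σ₀² + n/σ²) = (σ²·μ₀ + σ₀²·n·x̄)/(σ² + n·σ₀²) = (2316.4969·852.78 + 34607.1609·6977.82)/279173.7841 = 243458001.69762/279173.7841 = 872.0661.

872.0661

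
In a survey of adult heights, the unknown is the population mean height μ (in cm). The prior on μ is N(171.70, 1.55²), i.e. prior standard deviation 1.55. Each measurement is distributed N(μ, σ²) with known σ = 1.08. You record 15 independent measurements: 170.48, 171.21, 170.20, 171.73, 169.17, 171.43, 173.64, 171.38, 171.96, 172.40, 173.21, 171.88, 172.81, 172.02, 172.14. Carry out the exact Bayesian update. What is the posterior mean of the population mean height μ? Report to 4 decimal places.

171.7103

For Normal data with known variance σ², a Normal(μ₀, σ₀²) prior on μ is conjugate. Posterior precision = 1/σ₀² + n/σ²; posterior mean is the precision-weighted average of μ₀ and x̄.
Σxᵢ = 170.48 + 171.21 + 170.20 + 171.73 + 169.17 + 171.43 + 173.64 + 171.38 + 171.96 + 172.40 + 173.21 + 171.88 + 172.81 + 172.02 + 172.14 = 2575.66, so n·x̄ = 2575.66.
σ₀² = 1.55² = 2.4025, σ² = 1.08² = 1.1664; σ² + n·σ₀² = 1.1664 + 15·2.4025 = 37.2039.
Posterior mean = (μ₀/σ₀² + n·x̄/σ²)/(1/σ₀² + n/σ²) = (σ²·μ₀ + σ₀²·n·x̄)/(σ² + n·σ₀²) = (1.1664·171.70 + 2.4025·2575.66)/37.2039 = 6388.29403/37.2039 = 171.7103.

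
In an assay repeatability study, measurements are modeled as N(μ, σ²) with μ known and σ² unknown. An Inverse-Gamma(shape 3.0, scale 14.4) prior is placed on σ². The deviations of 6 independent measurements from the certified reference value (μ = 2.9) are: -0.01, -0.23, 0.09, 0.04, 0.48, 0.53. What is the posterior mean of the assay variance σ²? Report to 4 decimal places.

With known mean μ and an Inverse-Gamma(α, β) prior on σ², the Normal likelihood is conjugate: posterior is Inv-Gamma(α + n/2, β + Σ(xᵢ−μ)²/2).
Σ(xᵢ−μ)² = (-0.01)² + (-0.23)² + (0.09)² + (0.04)² + (0.48)² + (0.53)² = 0.5740.
Posterior: Inv-Gamma(3.0 + 6/2, 14.4 + 0.5740/2) = Inv-Gamma(6.00, 14.68700).
E[σ²|data] = β/(α−1) = 14.68700/5.00 = 2.9374.

2.9374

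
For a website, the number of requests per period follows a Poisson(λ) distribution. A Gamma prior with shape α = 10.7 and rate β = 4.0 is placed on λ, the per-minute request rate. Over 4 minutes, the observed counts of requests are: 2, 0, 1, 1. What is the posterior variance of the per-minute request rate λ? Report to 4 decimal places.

0.2297

With a Gamma(shape α, rate β) prior, the Poisson likelihood is conjugate: the posterior is Gamma(α + ΣXᵢ, β + n).
Sum of counts S = 4 over n = 4 minutes.
Posterior: Gamma(α+S, β+n) = Gamma(10.7+4, 4.0+4) = Gamma(14.7, 8.0).
Var = α/β² = 14.7/8.0² = 0.2297.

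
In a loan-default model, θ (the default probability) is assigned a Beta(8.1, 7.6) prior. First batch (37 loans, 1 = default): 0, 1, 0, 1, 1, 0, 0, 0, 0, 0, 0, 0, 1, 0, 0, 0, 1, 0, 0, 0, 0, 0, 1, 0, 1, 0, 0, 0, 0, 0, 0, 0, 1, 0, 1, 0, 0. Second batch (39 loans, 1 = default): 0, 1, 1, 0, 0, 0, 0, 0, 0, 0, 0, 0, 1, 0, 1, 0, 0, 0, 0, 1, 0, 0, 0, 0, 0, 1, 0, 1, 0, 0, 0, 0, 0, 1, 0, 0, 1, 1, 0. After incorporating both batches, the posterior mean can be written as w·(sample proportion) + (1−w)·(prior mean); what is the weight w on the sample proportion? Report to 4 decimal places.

0.8288

The Beta prior is conjugate to a Binomial/Bernoulli likelihood; the update adds successes to α and failures to β.
Total number of loans: n = 37 + 39 = 76.
Posterior mean = (α₀+k)/(α₀+β₀+n) = [n/(α₀+β₀+n)]·(k/n) + [(α₀+β₀)/(α₀+β₀+n)]·α₀/(α₀+β₀), so only n and the prior enter the weight.
The weight on the data is w = n/(α₀+β₀+n) = 76/(8.1+7.6+76) = 76/91.7 = 0.8288.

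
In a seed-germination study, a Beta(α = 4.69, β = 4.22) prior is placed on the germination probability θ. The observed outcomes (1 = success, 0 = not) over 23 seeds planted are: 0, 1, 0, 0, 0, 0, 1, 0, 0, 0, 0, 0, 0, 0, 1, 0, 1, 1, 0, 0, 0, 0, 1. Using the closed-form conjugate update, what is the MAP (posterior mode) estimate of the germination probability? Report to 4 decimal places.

0.3240

The Beta prior is conjugate to a Binomial/Bernoulli likelihood; the update adds successes to α and failures to β.
Posterior: Beta(α+k, β+n−k) = Beta(4.69+6, 4.22+17) = Beta(10.69, 21.22).
Mode of Beta(a,b) for a,b>1 is (a−1)/(a+b−2) = 9.69/29.91 = 0.3240.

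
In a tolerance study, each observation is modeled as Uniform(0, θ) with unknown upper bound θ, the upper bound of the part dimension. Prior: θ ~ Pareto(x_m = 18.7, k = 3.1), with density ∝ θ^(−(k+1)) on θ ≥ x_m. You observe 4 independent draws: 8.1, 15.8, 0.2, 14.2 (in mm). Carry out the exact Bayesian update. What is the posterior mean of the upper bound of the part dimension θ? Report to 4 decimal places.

A Pareto(scale x_m, shape k) prior on the upper bound θ of Uniform(0, θ) is conjugate: posterior is Pareto(max(x_m, max xᵢ), k + n).
Sample maximum = 15.8; prior scale x_m = 18.7 → posterior scale = max = 18.7.
Posterior shape = 3.1 + 4 = 7.1.
E[θ|data] = k·x_m/(k−1) = 7.1·18.7/6.1 = 21.7656.

21.7656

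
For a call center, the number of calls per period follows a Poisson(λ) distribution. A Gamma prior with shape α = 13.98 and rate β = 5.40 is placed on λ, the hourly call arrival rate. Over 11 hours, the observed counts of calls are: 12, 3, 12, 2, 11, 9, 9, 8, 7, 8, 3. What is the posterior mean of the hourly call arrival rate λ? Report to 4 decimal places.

With a Gamma(shape α, rate β) prior, the Poisson likelihood is conjugate: the posterior is Gamma(α + ΣXᵢ, β + n).
Sum of counts S = 84 over n = 11 hours.
Posterior: Gamma(α+S, β+n) = Gamma(13.98+84, 5.40+11) = Gamma(97.98, 16.40).
Posterior mean = α/β = 97.98/16.40 = 5.9744.

5.9744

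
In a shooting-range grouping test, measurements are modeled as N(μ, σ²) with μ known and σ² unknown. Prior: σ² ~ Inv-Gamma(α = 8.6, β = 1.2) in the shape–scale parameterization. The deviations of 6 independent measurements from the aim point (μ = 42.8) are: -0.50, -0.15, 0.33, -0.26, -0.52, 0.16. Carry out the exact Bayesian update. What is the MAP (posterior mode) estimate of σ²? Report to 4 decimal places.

0.1248

With known mean μ and an Inverse-Gamma(α, β) prior on σ², the Normal likelihood is conjugate: posterior is Inv-Gamma(α + n/2, β + Σ(xᵢ−μ)²/2).
Σ(xᵢ−μ)² = (-0.50)² + (-0.15)² + (0.33)² + (-0.26)² + (-0.52)² + (0.16)² = 0.7450.
Posterior: Inv-Gamma(8.6 + 6/2, 1.2 + 0.7450/2) = Inv-Gamma(11.60, 1.57250).
Mode = β/(α+1) = 1.57250/12.60 = 0.1248.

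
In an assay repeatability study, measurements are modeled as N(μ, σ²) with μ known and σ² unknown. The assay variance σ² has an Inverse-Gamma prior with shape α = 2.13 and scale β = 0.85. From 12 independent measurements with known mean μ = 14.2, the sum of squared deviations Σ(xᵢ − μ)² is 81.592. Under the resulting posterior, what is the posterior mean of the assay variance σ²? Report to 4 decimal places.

5.8410

With known mean μ and an Inverse-Gamma(α, β) prior on σ², the Normal likelihood is conjugate: posterior is Inv-Gamma(α + n/2, β + Σ(xᵢ−μ)²/2).
Posterior: Inv-Gamma(2.13 + 12/2, 0.85 + 81.592/2) = Inv-Gamma(8.13, 41.6460).
E[σ²|data] = β/(α−1) = 41.6460/7.13 = 5.8410.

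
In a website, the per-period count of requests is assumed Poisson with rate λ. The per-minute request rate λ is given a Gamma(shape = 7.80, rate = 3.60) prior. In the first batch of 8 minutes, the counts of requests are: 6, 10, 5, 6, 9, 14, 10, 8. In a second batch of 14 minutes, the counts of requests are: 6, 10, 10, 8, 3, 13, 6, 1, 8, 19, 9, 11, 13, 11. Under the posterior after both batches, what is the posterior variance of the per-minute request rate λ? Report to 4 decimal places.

0.3110

With a Gamma(shape α, rate β) prior, the Poisson likelihood is conjugate: the posterior is Gamma(α + ΣXᵢ, β + n).
Batch 1: sum of counts S = 68 over n = 8 minutes.
After batch 1: Gamma(α+S, β+n) = Gamma(7.80+68, 3.60+8) = Gamma(75.80, 11.60).
Batch 2: sum of counts S = 128 over n = 14 minutes.
After batch 2: Gamma(α+S, β+n) = Gamma(75.80+128, 11.60+14) = Gamma(203.80, 25.60).
Var = α/β² = 203.80/25.60² = 0.3110.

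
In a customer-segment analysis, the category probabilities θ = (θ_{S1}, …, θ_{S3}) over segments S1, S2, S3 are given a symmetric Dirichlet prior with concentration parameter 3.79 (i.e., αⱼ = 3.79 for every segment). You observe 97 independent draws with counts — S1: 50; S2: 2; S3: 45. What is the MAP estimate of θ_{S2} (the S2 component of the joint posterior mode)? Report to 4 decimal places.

The Dirichlet prior is conjugate to the Multinomial likelihood: each posterior αⱼ = prior αⱼ + observed count nⱼ.
Posterior concentration: (53.79, 5.79, 48.79), total = 108.37.
Joint mode component: (α_{S2}−1)/(Σα−K) = 4.79/105.37 = 0.0455.

0.0455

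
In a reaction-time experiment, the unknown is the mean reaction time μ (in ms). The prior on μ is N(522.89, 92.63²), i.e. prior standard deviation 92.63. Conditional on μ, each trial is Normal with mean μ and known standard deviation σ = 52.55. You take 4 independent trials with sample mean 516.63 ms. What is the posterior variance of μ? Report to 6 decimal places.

For Normal data with known variance σ², a Normal(μ₀, σ₀²) prior on μ is conjugate. Posterior precision = 1/σ₀² + n/σ²; posterior mean is the precision-weighted average of μ₀ and x̄.
σ₀² = 92.63² = 8580.3169, σ² = 52.55² = 2761.5025; σ² + n·σ₀² = 2761.5025 + 4·8580.3169 = 37082.7701.
Posterior precision = 1/σ₀² + n/σ² = 1/8580.3169 + 4/2761.5025 = (σ² + n·σ₀²)/(σ₀²σ²) = 37082.7701/(8580.3169·2761.5025); posterior variance σₙ² = σ₀²σ²/(σ² + n·σ₀²) = 8580.3169·2761.5025/37082.7701 = 638.964309.

638.964309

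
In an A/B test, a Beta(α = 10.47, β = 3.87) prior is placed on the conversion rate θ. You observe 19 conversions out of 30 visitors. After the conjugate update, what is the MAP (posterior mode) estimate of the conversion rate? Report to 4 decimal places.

The Beta prior is conjugate to a Binomial/Bernoulli likelihood; the update adds successes to α and failures to β.
Posterior: Beta(α+k, β+n−k) = Beta(10.47+19, 3.87+11) = Beta(29.47, 14.87).
Mode of Beta(a,b) for a,b>1 is (a−1)/(a+b−2) = 28.47/42.34 = 0.6724.

0.6724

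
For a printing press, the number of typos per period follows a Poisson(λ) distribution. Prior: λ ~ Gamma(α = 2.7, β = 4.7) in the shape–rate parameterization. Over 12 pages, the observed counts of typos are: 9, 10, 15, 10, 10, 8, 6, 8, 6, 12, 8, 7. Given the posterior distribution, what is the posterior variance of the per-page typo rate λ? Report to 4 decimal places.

With a Gamma(shape α, rate β) prior, the Poisson likelihood is conjugate: the posterior is Gamma(α + ΣXᵢ, β + n).
Sum of counts S = 109 over n = 12 pages.
Posterior: Gamma(α+S, β+n) = Gamma(2.7+109, 4.7+12) = Gamma(111.7, 16.7).
Var = α/β² = 111.7/16.7² = 0.4005.

0.4005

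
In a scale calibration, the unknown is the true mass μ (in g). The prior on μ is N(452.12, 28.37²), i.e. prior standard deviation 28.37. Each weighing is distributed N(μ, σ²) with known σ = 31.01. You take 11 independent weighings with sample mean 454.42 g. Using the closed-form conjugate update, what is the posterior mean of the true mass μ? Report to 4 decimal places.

For Normal data with known variance σ², a Normal(μ₀, σ₀²) prior on μ is conjugate. Posterior precision = 1/σ₀² + n/σ²; posterior mean is the precision-weighted average of μ₀ and x̄.
n·x̄ = 11·454.42 = 4998.62.
σ₀² = 28.37² = 804.8569, σ² = 31.01² = 961.6201; σ² + n·σ₀² = 961.6201 + 11·804.8569 = 9815.046.
Posterior mean = (μ₀/σ₀² + n·x̄/σ²)/(1/σ₀² + n/σ²) = (σ²·μ₀ + σ₀²·n·x̄)/(σ² + n·σ₀²) = (961.6201·452.12 + 804.8569·4998.62)/9815.046 = 4457941.47709/9815.046 = 454.1947.

454.1947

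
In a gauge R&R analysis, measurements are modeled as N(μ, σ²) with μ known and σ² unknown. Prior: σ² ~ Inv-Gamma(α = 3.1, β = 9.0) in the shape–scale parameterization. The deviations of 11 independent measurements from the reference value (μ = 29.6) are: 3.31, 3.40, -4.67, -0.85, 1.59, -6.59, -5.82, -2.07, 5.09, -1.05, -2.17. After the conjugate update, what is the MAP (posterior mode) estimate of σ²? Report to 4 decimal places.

9.3167

With known mean μ and an Inverse-Gamma(α, β) prior on σ², the Normal likelihood is conjugate: posterior is Inv-Gamma(α + n/2, β + Σ(xᵢ−μ)²/2).
Σ(xᵢ−μ)² = (3.31)² + (3.40)² + (-4.67)² + (-0.85)² + (1.59)² + (-6.59)² + (-5.82)² + (-2.07)² + (5.09)² + (-1.05)² + (-2.17)² = 160.8805.
Posterior: Inv-Gamma(3.1 + 11/2, 9.0 + 160.8805/2) = Inv-Gamma(8.60, 89.44025).
Mode = β/(α+1) = 89.44025/9.60 = 9.3167.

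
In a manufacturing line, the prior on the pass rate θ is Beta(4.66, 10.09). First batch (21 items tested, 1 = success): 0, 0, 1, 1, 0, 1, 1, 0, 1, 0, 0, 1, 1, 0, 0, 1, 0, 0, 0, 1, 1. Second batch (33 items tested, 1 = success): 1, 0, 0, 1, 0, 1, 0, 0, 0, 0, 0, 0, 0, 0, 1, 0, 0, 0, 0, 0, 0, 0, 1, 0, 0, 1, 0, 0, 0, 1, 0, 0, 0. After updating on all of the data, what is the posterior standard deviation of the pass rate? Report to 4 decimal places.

0.0556

The Beta prior is conjugate to a Binomial/Bernoulli likelihood; the update adds successes to α and failures to β.
After batch 1: Beta(4.66+10, 10.09+11) = Beta(14.66, 21.09).
After batch 2: Beta(14.66+7, 21.09+26) = Beta(21.66, 47.09).
Var = αβ/((α+β)²(α+β+1)) = 21.66·47.09/(68.75²·69.75) = 0.00309384; SD = √0.00309384 = 0.0556.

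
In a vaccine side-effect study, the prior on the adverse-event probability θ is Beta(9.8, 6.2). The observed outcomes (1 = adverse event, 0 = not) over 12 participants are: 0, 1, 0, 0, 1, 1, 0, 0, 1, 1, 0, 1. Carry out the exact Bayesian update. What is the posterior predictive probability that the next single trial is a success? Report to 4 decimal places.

The Beta prior is conjugate to a Binomial/Bernoulli likelihood; the update adds successes to α and failures to β.
Posterior: Beta(α+k, β+n−k) = Beta(9.8+6, 6.2+6) = Beta(15.8, 12.2).
For a single future Bernoulli trial, P(success | data) = α/(α+β) = 0.5643.

0.5643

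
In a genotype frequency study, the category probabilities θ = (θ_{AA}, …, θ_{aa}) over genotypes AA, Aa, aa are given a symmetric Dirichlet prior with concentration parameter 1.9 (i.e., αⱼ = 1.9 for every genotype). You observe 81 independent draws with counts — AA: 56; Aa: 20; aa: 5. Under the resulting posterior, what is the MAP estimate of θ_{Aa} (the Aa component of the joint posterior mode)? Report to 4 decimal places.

0.2497

The Dirichlet prior is conjugate to the Multinomial likelihood: each posterior αⱼ = prior αⱼ + observed count nⱼ.
Posterior concentration: (57.9, 21.9, 6.9), total = 86.7.
Joint mode component: (α_{Aa}−1)/(Σα−K) = 20.9/83.7 = 0.2497.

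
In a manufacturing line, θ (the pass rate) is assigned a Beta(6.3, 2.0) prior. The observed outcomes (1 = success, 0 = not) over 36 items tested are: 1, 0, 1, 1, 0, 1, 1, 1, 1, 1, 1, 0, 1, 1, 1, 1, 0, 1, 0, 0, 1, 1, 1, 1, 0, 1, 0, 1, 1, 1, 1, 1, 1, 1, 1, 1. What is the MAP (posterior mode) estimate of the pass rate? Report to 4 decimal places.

The Beta prior is conjugate to a Binomial/Bernoulli likelihood; the update adds successes to α and failures to β.
Posterior: Beta(α+k, β+n−k) = Beta(6.3+28, 2.0+8) = Beta(34.3, 10.0).
Mode of Beta(a,b) for a,b>1 is (a−1)/(a+b−2) = 33.3/42.3 = 0.7872.

0.7872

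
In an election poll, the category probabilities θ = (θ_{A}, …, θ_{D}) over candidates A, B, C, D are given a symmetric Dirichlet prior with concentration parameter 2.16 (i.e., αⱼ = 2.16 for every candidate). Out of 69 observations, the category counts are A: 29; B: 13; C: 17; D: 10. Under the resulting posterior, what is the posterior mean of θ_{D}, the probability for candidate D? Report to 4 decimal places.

0.1566

The Dirichlet prior is conjugate to the Multinomial likelihood: each posterior αⱼ = prior αⱼ + observed count nⱼ.
Posterior concentration: (31.16, 15.16, 19.16, 12.16), total = 77.64.
E[θ_{D}|data] = α_{D}/Σα = 12.16/77.64 = 0.1566.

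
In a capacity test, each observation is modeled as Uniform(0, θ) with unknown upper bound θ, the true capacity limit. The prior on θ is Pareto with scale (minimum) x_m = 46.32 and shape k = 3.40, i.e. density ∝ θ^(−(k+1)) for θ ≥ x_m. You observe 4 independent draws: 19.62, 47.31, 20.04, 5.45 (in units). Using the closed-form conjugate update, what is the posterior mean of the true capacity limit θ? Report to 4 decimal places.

54.7022

A Pareto(scale x_m, shape k) prior on the upper bound θ of Uniform(0, θ) is conjugate: posterior is Pareto(max(x_m, max xᵢ), k + n).
Sample maximum = 47.31; prior scale x_m = 46.32 → posterior scale = max = 47.31.
Posterior shape = 3.40 + 4 = 7.40.
E[θ|data] = k·x_m/(k−1) = 7.40·47.31/6.40 = 54.7022.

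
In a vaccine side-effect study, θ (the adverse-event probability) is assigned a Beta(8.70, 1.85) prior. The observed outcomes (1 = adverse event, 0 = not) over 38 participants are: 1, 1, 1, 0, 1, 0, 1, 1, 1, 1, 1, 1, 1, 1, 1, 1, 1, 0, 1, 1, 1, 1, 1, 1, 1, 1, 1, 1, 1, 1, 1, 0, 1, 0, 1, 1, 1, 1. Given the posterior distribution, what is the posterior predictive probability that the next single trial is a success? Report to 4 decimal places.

0.8589

The Beta prior is conjugate to a Binomial/Bernoulli likelihood; the update adds successes to α and failures to β.
Posterior: Beta(α+k, β+n−k) = Beta(8.70+33, 1.85+5) = Beta(41.70, 6.85).
For a single future Bernoulli trial, P(success | data) = α/(α+β) = 0.8589.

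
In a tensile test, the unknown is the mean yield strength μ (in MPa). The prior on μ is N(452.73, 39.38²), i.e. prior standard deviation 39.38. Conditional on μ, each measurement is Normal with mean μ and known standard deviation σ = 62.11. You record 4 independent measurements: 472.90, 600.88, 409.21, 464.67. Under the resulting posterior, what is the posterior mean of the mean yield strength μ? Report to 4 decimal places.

473.8073

For Normal data with known variance σ², a Normal(μ₀, σ₀²) prior on μ is conjugate. Posterior precision = 1/σ₀² + n/σ²; posterior mean is the precision-weighted average of μ₀ and x̄.
Σxᵢ = 472.90 + 600.88 + 409.21 + 464.67 = 1947.66, so n·x̄ = 1947.66.
σ₀² = 39.38² = 1550.7844, σ² = 62.11² = 3857.6521; σ² + n·σ₀² = 3857.6521 + 4·1550.7844 = 10060.7897.
Posterior mean = (μ₀/σ₀² + n·x̄/σ²)/(1/σ₀² + n/σ²) = (σ²·μ₀ + σ₀²·n·x̄)/(σ² + n·σ₀²) = (3857.6521·452.73 + 1550.7844·1947.66)/10060.7897 = 4766875.579737/10060.7897 = 473.8073.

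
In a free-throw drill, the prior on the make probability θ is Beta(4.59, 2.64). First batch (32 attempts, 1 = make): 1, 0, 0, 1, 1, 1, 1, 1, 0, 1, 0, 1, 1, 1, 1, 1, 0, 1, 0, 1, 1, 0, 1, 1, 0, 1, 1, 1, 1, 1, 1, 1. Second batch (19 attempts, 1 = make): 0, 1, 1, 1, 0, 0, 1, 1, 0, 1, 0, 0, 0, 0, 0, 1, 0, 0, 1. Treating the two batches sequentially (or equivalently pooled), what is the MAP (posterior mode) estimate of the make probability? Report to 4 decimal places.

The Beta prior is conjugate to a Binomial/Bernoulli likelihood; the update adds successes to α and failures to β.
After batch 1: Beta(4.59+24, 2.64+8) = Beta(28.59, 10.64).
After batch 2: Beta(28.59+8, 10.64+11) = Beta(36.59, 21.64).
Mode of Beta(a,b) for a,b>1 is (a−1)/(a+b−2) = 35.59/56.23 = 0.6329.

0.6329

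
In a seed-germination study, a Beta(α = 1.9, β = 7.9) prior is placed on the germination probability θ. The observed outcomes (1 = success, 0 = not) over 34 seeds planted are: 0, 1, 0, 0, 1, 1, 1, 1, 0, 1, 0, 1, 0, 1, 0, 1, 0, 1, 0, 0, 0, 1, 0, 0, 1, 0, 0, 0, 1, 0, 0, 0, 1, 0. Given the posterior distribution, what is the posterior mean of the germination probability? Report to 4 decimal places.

0.3630

The Beta prior is conjugate to a Binomial/Bernoulli likelihood; the update adds successes to α and failures to β.
Posterior: Beta(α+k, β+n−k) = Beta(1.9+14, 7.9+20) = Beta(15.9, 27.9).
Posterior mean = α/(α+β) = 15.9/43.8 = 0.3630.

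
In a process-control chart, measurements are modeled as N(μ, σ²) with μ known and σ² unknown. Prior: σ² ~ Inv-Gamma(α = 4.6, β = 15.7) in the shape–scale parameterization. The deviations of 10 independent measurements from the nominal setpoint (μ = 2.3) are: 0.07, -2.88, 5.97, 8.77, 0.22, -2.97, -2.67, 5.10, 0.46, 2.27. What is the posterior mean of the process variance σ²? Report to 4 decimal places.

11.6062

With known mean μ and an Inverse-Gamma(α, β) prior on σ², the Normal likelihood is conjugate: posterior is Inv-Gamma(α + n/2, β + Σ(xᵢ−μ)²/2).
Σ(xᵢ−μ)² = (0.07)² + (-2.88)² + (5.97)² + (8.77)² + (0.22)² + (-2.97)² + (-2.67)² + (5.10)² + (0.46)² + (2.27)² = 168.2258.
Posterior: Inv-Gamma(4.6 + 10/2, 15.7 + 168.2258/2) = Inv-Gamma(9.60, 99.81290).
E[σ²|data] = β/(α−1) = 99.81290/8.60 = 11.6062.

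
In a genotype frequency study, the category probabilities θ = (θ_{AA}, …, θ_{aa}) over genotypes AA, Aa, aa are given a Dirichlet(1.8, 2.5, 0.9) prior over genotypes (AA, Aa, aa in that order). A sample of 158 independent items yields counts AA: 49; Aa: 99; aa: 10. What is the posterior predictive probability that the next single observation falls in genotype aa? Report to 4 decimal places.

The Dirichlet prior is conjugate to the Multinomial likelihood: each posterior αⱼ = prior αⱼ + observed count nⱼ.
Posterior concentration: (50.8, 101.5, 10.9), total = 163.2.
P(next = aa | data) = α_{aa}/Σα = 0.0668.

0.0668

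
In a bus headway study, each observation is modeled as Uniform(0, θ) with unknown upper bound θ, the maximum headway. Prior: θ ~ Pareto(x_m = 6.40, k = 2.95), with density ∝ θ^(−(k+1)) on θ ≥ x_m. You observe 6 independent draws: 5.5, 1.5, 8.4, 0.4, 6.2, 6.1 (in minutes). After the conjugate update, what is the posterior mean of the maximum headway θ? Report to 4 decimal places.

A Pareto(scale x_m, shape k) prior on the upper bound θ of Uniform(0, θ) is conjugate: posterior is Pareto(max(x_m, max xᵢ), k + n).
Sample maximum = 8.4; prior scale x_m = 6.40 → posterior scale = max = 8.40.
Posterior shape = 2.95 + 6 = 8.95.
E[θ|data] = k·x_m/(k−1) = 8.95·8.40/7.95 = 9.4566.

9.4566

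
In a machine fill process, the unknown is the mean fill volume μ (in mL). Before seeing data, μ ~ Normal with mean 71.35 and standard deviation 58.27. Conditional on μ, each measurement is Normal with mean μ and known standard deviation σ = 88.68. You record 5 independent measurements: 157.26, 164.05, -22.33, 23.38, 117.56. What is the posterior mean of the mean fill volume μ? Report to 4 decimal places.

82.7180

For Normal data with known variance σ², a Normal(μ₀, σ₀²) prior on μ is conjugate. Posterior precision = 1/σ₀² + n/σ²; posterior mean is the precision-weighted average of μ₀ and x̄.
Σxᵢ = 157.26 + 164.05 + (-22.33) + 23.38 + 117.56 = 439.92, so n·x̄ = 439.92.
σ₀² = 58.27² = 3395.3929, σ² = 88.68² = 7864.1424; σ² + n·σ₀² = 7864.1424 + 5·3395.3929 = 24841.1069.
Posterior mean = (μ₀/σ₀² + n·x̄/σ²)/(1/σ₀² + n/σ²) = (σ²·μ₀ + σ₀²·n·x̄)/(σ² + n·σ₀²) = (7864.1424·71.35 + 3395.3929·439.92)/24841.1069 = 2054807.804808/24841.1069 = 82.7180.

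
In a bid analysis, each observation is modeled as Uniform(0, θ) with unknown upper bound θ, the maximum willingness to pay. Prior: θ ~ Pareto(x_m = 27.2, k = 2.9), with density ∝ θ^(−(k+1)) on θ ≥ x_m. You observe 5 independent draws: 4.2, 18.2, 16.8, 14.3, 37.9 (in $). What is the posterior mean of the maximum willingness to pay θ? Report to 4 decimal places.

43.3928

A Pareto(scale x_m, shape k) prior on the upper bound θ of Uniform(0, θ) is conjugate: posterior is Pareto(max(x_m, max xᵢ), k + n).
Sample maximum = 37.9; prior scale x_m = 27.2 → posterior scale = max = 37.9.
Posterior shape = 2.9 + 5 = 7.9.
E[θ|data] = k·x_m/(k−1) = 7.9·37.9/6.9 = 43.3928.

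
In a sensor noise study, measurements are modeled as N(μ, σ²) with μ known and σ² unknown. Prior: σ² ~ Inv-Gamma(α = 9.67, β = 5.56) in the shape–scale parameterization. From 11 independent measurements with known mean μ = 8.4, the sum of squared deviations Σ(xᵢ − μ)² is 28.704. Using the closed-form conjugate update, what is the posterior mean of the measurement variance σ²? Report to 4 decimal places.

1.4052

With known mean μ and an Inverse-Gamma(α, β) prior on σ², the Normal likelihood is conjugate: posterior is Inv-Gamma(α + n/2, β + Σ(xᵢ−μ)²/2).
Posterior: Inv-Gamma(9.67 + 11/2, 5.56 + 28.704/2) = Inv-Gamma(15.17, 19.9120).
E[σ²|data] = β/(α−1) = 19.9120/14.17 = 1.4052.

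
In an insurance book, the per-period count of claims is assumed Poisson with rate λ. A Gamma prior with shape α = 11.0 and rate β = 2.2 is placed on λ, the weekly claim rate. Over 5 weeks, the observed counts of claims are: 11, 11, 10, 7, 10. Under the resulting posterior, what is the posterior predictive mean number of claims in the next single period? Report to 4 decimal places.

8.3333

With a Gamma(shape α, rate β) prior, the Poisson likelihood is conjugate: the posterior is Gamma(α + ΣXᵢ, β + n).
Sum of counts S = 49 over n = 5 weeks.
Posterior: Gamma(α+S, β+n) = Gamma(11.0+49, 2.2+5) = Gamma(60.0, 7.2).
The predictive distribution for one future period is NegBinom with mean α/β = 8.3333.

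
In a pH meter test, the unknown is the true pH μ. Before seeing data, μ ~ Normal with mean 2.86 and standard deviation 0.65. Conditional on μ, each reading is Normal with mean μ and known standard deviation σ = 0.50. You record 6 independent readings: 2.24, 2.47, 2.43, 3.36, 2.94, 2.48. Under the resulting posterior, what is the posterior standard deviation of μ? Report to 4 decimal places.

For Normal data with known variance σ², a Normal(μ₀, σ₀²) prior on μ is conjugate. Posterior precision = 1/σ₀² + n/σ²; posterior mean is the precision-weighted average of μ₀ and x̄.
σ₀² = 0.65² = 0.4225, σ² = 0.50² = 0.25; σ² + n·σ₀² = 0.25 + 6·0.4225 = 2.785.
Posterior precision = 1/σ₀² + n/σ² = 1/0.4225 + 6/0.25 = (σ² + n·σ₀²)/(σ₀²σ²) = 2.785/(0.4225·0.25); posterior variance σₙ² = σ₀²σ²/(σ² + n·σ₀²) = 0.4225·0.25/2.785 = 0.037926.
Posterior SD = √σₙ² = √(0.4225·0.25/2.785) = 0.1947.

0.1947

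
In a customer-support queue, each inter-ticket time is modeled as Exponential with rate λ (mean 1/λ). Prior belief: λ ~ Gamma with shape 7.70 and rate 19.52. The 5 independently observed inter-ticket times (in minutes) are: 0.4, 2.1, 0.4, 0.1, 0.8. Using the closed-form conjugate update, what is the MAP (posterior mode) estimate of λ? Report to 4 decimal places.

With a Gamma(shape α, rate β) prior on the exponential rate λ, the posterior after n observations with total T = Σxᵢ is Gamma(α+n, β+T).
Sum of observations T = 3.8 minutes; n = 5.
Posterior: Gamma(7.70+5, 19.52+3.8) = Gamma(12.70, 23.32).
Mode = (α−1)/β = 0.5017.

0.5017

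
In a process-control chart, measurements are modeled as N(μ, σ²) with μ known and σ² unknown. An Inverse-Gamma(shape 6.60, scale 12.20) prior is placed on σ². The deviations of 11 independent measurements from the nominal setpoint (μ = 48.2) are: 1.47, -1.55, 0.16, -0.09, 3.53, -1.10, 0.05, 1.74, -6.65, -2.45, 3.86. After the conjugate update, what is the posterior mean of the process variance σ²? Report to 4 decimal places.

4.9920

With known mean μ and an Inverse-Gamma(α, β) prior on σ², the Normal likelihood is conjugate: posterior is Inv-Gamma(α + n/2, β + Σ(xᵢ−μ)²/2).
Σ(xᵢ−μ)² = (1.47)² + (-1.55)² + (0.16)² + (-0.09)² + (3.53)² + (-1.10)² + (0.05)² + (1.74)² + (-6.65)² + (-2.45)² + (3.86)² = 86.4227.
Posterior: Inv-Gamma(6.60 + 11/2, 12.20 + 86.4227/2) = Inv-Gamma(12.10, 55.41135).
E[σ²|data] = β/(α−1) = 55.41135/11.10 = 4.9920.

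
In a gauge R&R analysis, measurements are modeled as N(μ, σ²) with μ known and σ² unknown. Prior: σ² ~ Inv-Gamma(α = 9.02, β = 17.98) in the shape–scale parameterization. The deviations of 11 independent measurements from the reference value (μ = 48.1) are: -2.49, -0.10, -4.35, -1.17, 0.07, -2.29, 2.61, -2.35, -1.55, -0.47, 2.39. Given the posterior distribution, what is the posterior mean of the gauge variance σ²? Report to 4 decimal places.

3.2685

With known mean μ and an Inverse-Gamma(α, β) prior on σ², the Normal likelihood is conjugate: posterior is Inv-Gamma(α + n/2, β + Σ(xᵢ−μ)²/2).
Σ(xᵢ−μ)² = (-2.49)² + (-0.10)² + (-4.35)² + (-1.17)² + (0.07)² + (-2.29)² + (2.61)² + (-2.35)² + (-1.55)² + (-0.47)² + (2.39)² = 52.4206.
Posterior: Inv-Gamma(9.02 + 11/2, 17.98 + 52.4206/2) = Inv-Gamma(14.52, 44.19030).
E[σ²|data] = β/(α−1) = 44.19030/13.52 = 3.2685.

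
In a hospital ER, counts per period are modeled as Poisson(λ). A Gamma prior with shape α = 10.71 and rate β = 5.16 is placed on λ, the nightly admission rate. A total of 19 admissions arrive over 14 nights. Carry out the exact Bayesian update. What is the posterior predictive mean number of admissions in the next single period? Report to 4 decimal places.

With a Gamma(shape α, rate β) prior, the Poisson likelihood is conjugate: the posterior is Gamma(α + ΣXᵢ, β + n).
Posterior: Gamma(α+S, β+n) = Gamma(10.71+19, 5.16+14) = Gamma(29.71, 19.16).
The predictive distribution for one future period is NegBinom with mean α/β = 1.5506.

1.5506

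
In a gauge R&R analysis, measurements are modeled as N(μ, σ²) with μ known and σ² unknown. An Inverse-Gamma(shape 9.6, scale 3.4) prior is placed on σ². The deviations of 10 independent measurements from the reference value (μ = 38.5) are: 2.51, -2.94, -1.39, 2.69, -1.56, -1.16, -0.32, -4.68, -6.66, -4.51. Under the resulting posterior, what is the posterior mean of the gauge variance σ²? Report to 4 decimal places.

4.4629

With known mean μ and an Inverse-Gamma(α, β) prior on σ², the Normal likelihood is conjugate: posterior is Inv-Gamma(α + n/2, β + Σ(xᵢ−μ)²/2).
Σ(xᵢ−μ)² = (2.51)² + (-2.94)² + (-1.39)² + (2.69)² + (-1.56)² + (-1.16)² + (-0.32)² + (-4.68)² + (-6.66)² + (-4.51)² = 114.5916.
Posterior: Inv-Gamma(9.6 + 10/2, 3.4 + 114.5916/2) = Inv-Gamma(14.60, 60.69580).
E[σ²|data] = β/(α−1) = 60.69580/13.60 = 4.4629.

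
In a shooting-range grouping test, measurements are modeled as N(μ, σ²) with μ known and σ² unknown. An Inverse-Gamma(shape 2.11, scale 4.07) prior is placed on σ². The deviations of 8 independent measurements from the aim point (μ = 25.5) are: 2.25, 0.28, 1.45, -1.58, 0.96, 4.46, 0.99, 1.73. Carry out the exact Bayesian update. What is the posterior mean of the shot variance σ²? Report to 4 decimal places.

4.1748

With known mean μ and an Inverse-Gamma(α, β) prior on σ², the Normal likelihood is conjugate: posterior is Inv-Gamma(α + n/2, β + Σ(xᵢ−μ)²/2).
Σ(xᵢ−μ)² = (2.25)² + (0.28)² + (1.45)² + (-1.58)² + (0.96)² + (4.46)² + (0.99)² + (1.73)² = 34.5260.
Posterior: Inv-Gamma(2.11 + 8/2, 4.07 + 34.5260/2) = Inv-Gamma(6.11, 21.33300).
E[σ²|data] = β/(α−1) = 21.33300/5.11 = 4.1748.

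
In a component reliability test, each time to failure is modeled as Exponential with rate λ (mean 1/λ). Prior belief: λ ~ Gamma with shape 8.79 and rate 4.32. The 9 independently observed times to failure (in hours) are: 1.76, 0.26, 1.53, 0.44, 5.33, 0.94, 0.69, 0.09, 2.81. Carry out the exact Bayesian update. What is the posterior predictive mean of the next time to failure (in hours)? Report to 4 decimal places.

1.0822

With a Gamma(shape α, rate β) prior on the exponential rate λ, the posterior after n observations with total T = Σxᵢ is Gamma(α+n, β+T).
Sum of observations T = 13.85 hours; n = 9.
Posterior: Gamma(8.79+9, 4.32+13.85) = Gamma(17.79, 18.17).
The predictive distribution for the next observation is Lomax; its mean is β/(α−1) = 18.17/16.79 = 1.0822.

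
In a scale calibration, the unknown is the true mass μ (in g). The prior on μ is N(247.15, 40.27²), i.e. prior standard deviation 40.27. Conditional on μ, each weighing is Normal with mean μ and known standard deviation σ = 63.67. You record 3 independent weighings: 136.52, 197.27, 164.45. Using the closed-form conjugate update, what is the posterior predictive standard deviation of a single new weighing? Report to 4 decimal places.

69.2168

For Normal data with known variance σ², a Normal(μ₀, σ₀²) prior on μ is conjugate. Posterior precision = 1/σ₀² + n/σ²; posterior mean is the precision-weighted average of μ₀ and x̄.
σ₀² = 40.27² = 1621.6729, σ² = 63.67² = 4053.8689; σ² + n·σ₀² = 4053.8689 + 3·1621.6729 = 8918.8876.
Posterior precision = 1/σ₀² + n/σ² = 1/1621.6729 + 3/4053.8689 = (σ² + n·σ₀²)/(σ₀²σ²) = 8918.8876/(1621.6729·4053.8689); posterior variance σₙ² = σ₀²σ²/(σ² + n·σ₀²) = 1621.6729·4053.8689/8918.8876 = 737.092968.
Predictive variance for one new observation = σₙ² + σ² = 1621.6729·4053.8689/8918.8876 + 4053.8689 = σ²·(σ₀² + 8918.8876)/8918.8876 = 4053.8689·10540.5605/8918.8876 = 4790.961868; SD = √(4053.8689·10540.5605/8918.8876) = 69.2168.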